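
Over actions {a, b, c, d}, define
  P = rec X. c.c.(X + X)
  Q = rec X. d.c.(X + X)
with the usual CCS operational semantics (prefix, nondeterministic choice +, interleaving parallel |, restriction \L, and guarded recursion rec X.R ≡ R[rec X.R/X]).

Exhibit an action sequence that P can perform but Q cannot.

P's transition system — 3 states:
  s0 = rec X. c.c.(X + X) | ··c··> s1
  s1 = c.((rec X. c.c.(X + X)) + (rec X. c.c.(X + X))) | ··c··> s2
  s2 = (rec X. c.c.(X + X)) + (rec X. c.c.(X + X)) | ··c··> s1
Q's transition system — 3 states:
  t0 = rec X. d.c.(X + X) | ··d··> t1
  t1 = c.((rec X. d.c.(X + X)) + (rec X. d.c.(X + X))) | ··c··> t2
  t2 = (rec X. d.c.(X + X)) + (rec X. d.c.(X + X)) | ··d··> t1
Trace ⟨c⟩ through P, begin at {s0}:
  [1] c ⇒ {s1}
  P completes σ.
Trace ⟨c⟩ through Q, begin at {t0}:
  [1] c ⇒ no successor for Q

c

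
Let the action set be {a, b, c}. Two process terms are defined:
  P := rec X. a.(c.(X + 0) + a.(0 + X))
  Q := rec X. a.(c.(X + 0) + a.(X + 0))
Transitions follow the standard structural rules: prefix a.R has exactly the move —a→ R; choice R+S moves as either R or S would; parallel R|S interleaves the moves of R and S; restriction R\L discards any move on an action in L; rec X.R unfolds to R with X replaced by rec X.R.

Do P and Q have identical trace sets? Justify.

Reachable graph of P (4 states):
  s0 = rec X. a.(c.(X + 0) + a.(0 + X)) ⊢ —a→ s1
  s1 = c.((rec X. a.(c.(X + 0) + a.(0 + X))) + 0) + a.(0 + (rec X. a.(c.(X + 0) + a.(0 + X)))) ⊢ —a→ s2, —c→ s3
  s2 = 0 + (rec X. a.(c.(X + 0) + a.(0 + X))) ⊢ —a→ s1
  s3 = (rec X. a.(c.(X + 0) + a.(0 + X))) + 0 ⊢ —a→ s1
Reachable graph of Q (3 states):
  t0 = rec X. a.(c.(X + 0) + a.(X + 0)) ⊢ —a→ t1
  t1 = c.((rec X. a.(c.(X + 0) + a.(X + 0))) + 0) + a.((rec X. a.(c.(X + 0) + a.(X + 0))) + 0) ⊢ —a→ t2, —c→ t2
  t2 = (rec X. a.(c.(X + 0) + a.(X + 0))) + 0 ⊢ —a→ t1
Coarsest stable partition (strong bisimilarity classes):
  B0 = {s0, s2, s3, t0, t2}
  B1 = {s1, t1}
s0 ∈ B0, t0 ∈ B0 → same block
Bisimilar ⇒ trace-equivalent.

traces(P) = traces(Q)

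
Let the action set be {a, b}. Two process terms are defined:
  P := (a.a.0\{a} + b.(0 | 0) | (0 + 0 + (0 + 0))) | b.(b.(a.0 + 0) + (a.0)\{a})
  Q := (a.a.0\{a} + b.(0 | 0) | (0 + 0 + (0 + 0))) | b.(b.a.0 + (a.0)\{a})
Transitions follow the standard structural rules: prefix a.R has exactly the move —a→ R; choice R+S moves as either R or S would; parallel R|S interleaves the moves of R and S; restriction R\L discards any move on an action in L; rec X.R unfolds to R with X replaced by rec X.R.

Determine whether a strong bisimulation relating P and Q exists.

LTS(P): 16 reachable states
  m0 = (a.a.0\{a} + b.(0 | 0) | (0 + 0 + (0 + 0))) | b.(b.(a.0 + 0) + (a.0)\{a}) :: =a=> m1, =b=> m2, =b=> m3
  m1 = a.0\{a} | b.(b.(a.0 + 0) + (a.0)\{a}) :: =a=> m4, =b=> m5
  m2 = (a.a.0\{a} + b.(0 | 0) | (0 + 0 + (0 + 0))) | (b.(a.0 + 0) + (a.0)\{a}) :: =a=> m5, =b=> m6, =b=> m7
  m3 = 0 | 0 | (0 + 0 + (0 + 0)) | b.(b.(a.0 + 0) + (a.0)\{a}) :: =b=> m7
  m4 = 0\{a} | b.(b.(a.0 + 0) + (a.0)\{a}) :: =b=> m8
  m5 = a.0\{a} | (b.(a.0 + 0) + (a.0)\{a}) :: =a=> m8, =b=> m9
  m6 = (a.a.0\{a} + b.(0 | 0) | (0 + 0 + (0 + 0))) | (a.0 + 0) :: =a=> m10, =a=> m9, =b=> m11
  m7 = 0 | 0 | (0 + 0 + (0 + 0)) | (b.(a.0 + 0) + (a.0)\{a}) :: =b=> m11
  m8 = 0\{a} | (b.(a.0 + 0) + (a.0)\{a}) :: =b=> m12
  m9 = a.0\{a} | (a.0 + 0) :: =a=> m12, =a=> m13
  m10 = (a.a.0\{a} + b.(0 | 0) | (0 + 0 + (0 + 0))) | 0 :: =a=> m13, =b=> m14
  m11 = 0 | 0 | (0 + 0 + (0 + 0)) | (a.0 + 0) :: =a=> m14
  m12 = 0\{a} | (a.0 + 0) :: =a=> m15
  m13 = a.0\{a} | 0 :: =a=> m15
  m14 = 0 | 0 | (0 + 0 + (0 + 0)) | 0 :: (no moves)
  m15 = 0\{a} | 0 :: (no moves)
LTS(Q): 16 reachable states
  n0 = (a.a.0\{a} + b.(0 | 0) | (0 + 0 + (0 + 0))) | b.(b.a.0 + (a.0)\{a}) :: =a=> n1, =b=> n2, =b=> n3
  n1 = a.0\{a} | b.(b.a.0 + (a.0)\{a}) :: =a=> n4, =b=> n5
  n2 = (a.a.0\{a} + b.(0 | 0) | (0 + 0 + (0 + 0))) | (b.a.0 + (a.0)\{a}) :: =a=> n5, =b=> n6, =b=> n7
  n3 = 0 | 0 | (0 + 0 + (0 + 0)) | b.(b.a.0 + (a.0)\{a}) :: =b=> n7
  n4 = 0\{a} | b.(b.a.0 + (a.0)\{a}) :: =b=> n8
  n5 = a.0\{a} | (b.a.0 + (a.0)\{a}) :: =a=> n8, =b=> n9
  n6 = (a.a.0\{a} + b.(0 | 0) | (0 + 0 + (0 + 0))) | a.0 :: =a=> n10, =a=> n9, =b=> n11
  n7 = 0 | 0 | (0 + 0 + (0 + 0)) | (b.a.0 + (a.0)\{a}) :: =b=> n11
  n8 = 0\{a} | (b.a.0 + (a.0)\{a}) :: =b=> n12
  n9 = a.0\{a} | a.0 :: =a=> n12, =a=> n13
  n10 = (a.a.0\{a} + b.(0 | 0) | (0 + 0 + (0 + 0))) | 0 :: =a=> n13, =b=> n14
  n11 = 0 | 0 | (0 + 0 + (0 + 0)) | a.0 :: =a=> n14
  n12 = 0\{a} | a.0 :: =a=> n15
  n13 = a.0\{a} | 0 :: =a=> n15
  n14 = 0 | 0 | (0 + 0 + (0 + 0)) | 0 :: (no moves)
  n15 = 0\{a} | 0 :: (no moves)
Partition-refinement fixed point:
  B0 = {m0, n0}
  B1 = {m1, n1}
  B2 = {m5, n5}
  B3 = {m7, m8, n7, n8}
  B4 = {m11, m12, m13, n11, n12, n13}
  B5 = {m14, m15, n14, n15}
  B6 = {m9, n9}
  B7 = {m3, m4, n3, n4}
  B8 = {m2, n2}
  B9 = {m6, n6}
  B10 = {m10, n10}
m0 ∈ B0, n0 ∈ B0 → same block

P ~ Q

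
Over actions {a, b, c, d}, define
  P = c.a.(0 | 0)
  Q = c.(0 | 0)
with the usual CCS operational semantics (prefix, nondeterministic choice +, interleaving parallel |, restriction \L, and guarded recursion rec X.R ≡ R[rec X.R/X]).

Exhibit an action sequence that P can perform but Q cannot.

P's transition system — 3 states:
  m0 = c.a.(0 | 0) → —c→ m1
  m1 = a.(0 | 0) → —a→ m2
  m2 = 0 | 0 → ∅
Q's transition system — 2 states:
  n0 = c.(0 | 0) → —c→ n1
  n1 = 0 | 0 → ∅
Trace ⟨ca⟩ through P, begin at {m0}:
  after c @ step 1: {m1}
  after a @ step 2: {m2}
  — P admits the full trace.
Trace ⟨ca⟩ through Q, begin at {n0}:
  after c @ step 1: {n1}
  after a @ step 2: ∅ (Q stuck)

ca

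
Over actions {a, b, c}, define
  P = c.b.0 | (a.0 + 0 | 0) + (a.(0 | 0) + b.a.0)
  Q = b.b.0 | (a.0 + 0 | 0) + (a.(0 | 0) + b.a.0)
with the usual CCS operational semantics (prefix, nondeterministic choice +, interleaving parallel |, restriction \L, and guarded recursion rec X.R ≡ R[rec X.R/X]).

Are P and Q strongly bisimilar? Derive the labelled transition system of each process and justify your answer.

NO

LTS(P): 8 reachable states
  u0 = c.b.0 | (a.0 + 0 | 0) + (a.(0 | 0) + b.a.0) has moves ··a··> u1, ··a··> u2, ··b··> u3, ··c··> u4
  u1 = 0 | 0 has moves stopped
  u2 = c.b.0 | 0 has moves ··c··> u5
  u3 = a.0 has moves ··a··> u6
  u4 = b.0 | (a.0 + 0 | 0) has moves ··a··> u5, ··b··> u7
  u5 = b.0 | 0 has moves ··b··> u1
  u6 = 0 has moves stopped
  u7 = 0 | (a.0 + 0 | 0) has moves ··a··> u1
LTS(Q): 8 reachable states
  v0 = b.b.0 | (a.0 + 0 | 0) + (a.(0 | 0) + b.a.0) has moves ··a··> v1, ··a··> v2, ··b··> v3, ··b··> v4
  v1 = 0 | 0 has moves stopped
  v2 = b.b.0 | 0 has moves ··b··> v5
  v3 = a.0 has moves ··a··> v6
  v4 = b.0 | (a.0 + 0 | 0) has moves ··a··> v5, ··b··> v7
  v5 = b.0 | 0 has moves ··b··> v1
  v6 = 0 has moves stopped
  v7 = 0 | (a.0 + 0 | 0) has moves ··a··> v1
Partition-refinement fixed point:
  B0 = {u0}
  B1 = {u1, u6, v1, v6}
  B2 = {u3, u7, v3, v7}
  B3 = {u4, v4}
  B4 = {u5, v5}
  B5 = {u2}
  B6 = {v0}
  B7 = {v2}
u0 ∈ B0, v0 ∈ B6 → different blocks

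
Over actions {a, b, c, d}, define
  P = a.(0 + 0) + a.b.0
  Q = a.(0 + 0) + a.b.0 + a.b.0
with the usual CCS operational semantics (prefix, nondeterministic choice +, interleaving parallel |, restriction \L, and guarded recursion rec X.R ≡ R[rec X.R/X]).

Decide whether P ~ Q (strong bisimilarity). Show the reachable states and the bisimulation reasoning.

bisimilar

P's transition system — 4 states:
  u0 = a.(0 + 0) + a.b.0 :: =a=> u1, =a=> u2
  u1 = 0 + 0 :: stopped
  u2 = b.0 :: =b=> u3
  u3 = 0 :: stopped
Q's transition system — 4 states:
  v0 = a.(0 + 0) + a.b.0 + a.b.0 :: =a=> v1, =a=> v2
  v1 = 0 + 0 :: stopped
  v2 = b.0 :: =b=> v3
  v3 = 0 :: stopped
Coarsest stable partition (strong bisimilarity classes):
  B0 = {u0, v0}
  B1 = {u1, u3, v1, v3}
  B2 = {u2, v2}
u0 ∈ B0, v0 ∈ B0 → same block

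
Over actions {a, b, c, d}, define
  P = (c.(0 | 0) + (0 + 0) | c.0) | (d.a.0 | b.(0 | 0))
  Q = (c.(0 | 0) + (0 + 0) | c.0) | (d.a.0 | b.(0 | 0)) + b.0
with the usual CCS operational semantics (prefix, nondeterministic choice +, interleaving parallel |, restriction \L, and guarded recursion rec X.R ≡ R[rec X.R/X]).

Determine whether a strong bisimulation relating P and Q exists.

LTS(P): 18 reachable states
  p0 = (c.(0 | 0) + (0 + 0) | c.0) | (d.a.0 | b.(0 | 0)) has moves -b-> p1, -c-> p2, -c-> p3, -d-> p4
  p1 = (c.(0 | 0) + (0 + 0) | c.0) | (d.a.0 | (0 | 0)) has moves -c-> p5, -c-> p6, -d-> p7
  p2 = (0 + 0) | 0 | (d.a.0 | b.(0 | 0)) has moves -b-> p5, -d-> p8
  p3 = 0 | 0 | (d.a.0 | b.(0 | 0)) has moves -b-> p6, -d-> p9
  p4 = (c.(0 | 0) + (0 + 0) | c.0) | (a.0 | b.(0 | 0)) has moves -a-> p10, -b-> p7, -c-> p8, -c-> p9
  p5 = (0 + 0) | 0 | (d.a.0 | (0 | 0)) has moves -d-> p11
  p6 = 0 | 0 | (d.a.0 | (0 | 0)) has moves -d-> p12
  p7 = (c.(0 | 0) + (0 + 0) | c.0) | (a.0 | (0 | 0)) has moves -a-> p13, -c-> p11, -c-> p12
  p8 = (0 + 0) | 0 | (a.0 | b.(0 | 0)) has moves -a-> p14, -b-> p11
  p9 = 0 | 0 | (a.0 | b.(0 | 0)) has moves -a-> p15, -b-> p12
  p10 = (c.(0 | 0) + (0 + 0) | c.0) | (0 | b.(0 | 0)) has moves -b-> p13, -c-> p14, -c-> p15
  p11 = (0 + 0) | 0 | (a.0 | (0 | 0)) has moves -a-> p16
  p12 = 0 | 0 | (a.0 | (0 | 0)) has moves -a-> p17
  p13 = (c.(0 | 0) + (0 + 0) | c.0) | (0 | (0 | 0)) has moves -c-> p16, -c-> p17
  p14 = (0 + 0) | 0 | (0 | b.(0 | 0)) has moves -b-> p16
  p15 = 0 | 0 | (0 | b.(0 | 0)) has moves -b-> p17
  p16 = (0 + 0) | 0 | (0 | (0 | 0)) has moves (no moves)
  p17 = 0 | 0 | (0 | (0 | 0)) has moves (no moves)
LTS(Q): 19 reachable states
  q0 = (c.(0 | 0) + (0 + 0) | c.0) | (d.a.0 | b.(0 | 0)) + b.0 has moves -b-> q1, -b-> q2, -c-> q3, -c-> q4, -d-> q5
  q1 = (c.(0 | 0) + (0 + 0) | c.0) | (d.a.0 | (0 | 0)) has moves -c-> q6, -c-> q7, -d-> q8
  q2 = 0 has moves (no moves)
  q3 = (0 + 0) | 0 | (d.a.0 | b.(0 | 0)) has moves -b-> q6, -d-> q9
  q4 = 0 | 0 | (d.a.0 | b.(0 | 0)) has moves -b-> q7, -d-> q10
  q5 = (c.(0 | 0) + (0 + 0) | c.0) | (a.0 | b.(0 | 0)) has moves -a-> q11, -b-> q8, -c-> q10, -c-> q9
  q6 = (0 + 0) | 0 | (d.a.0 | (0 | 0)) has moves -d-> q12
  q7 = 0 | 0 | (d.a.0 | (0 | 0)) has moves -d-> q13
  q8 = (c.(0 | 0) + (0 + 0) | c.0) | (a.0 | (0 | 0)) has moves -a-> q14, -c-> q12, -c-> q13
  q9 = (0 + 0) | 0 | (a.0 | b.(0 | 0)) has moves -a-> q15, -b-> q12
  q10 = 0 | 0 | (a.0 | b.(0 | 0)) has moves -a-> q16, -b-> q13
  q11 = (c.(0 | 0) + (0 + 0) | c.0) | (0 | b.(0 | 0)) has moves -b-> q14, -c-> q15, -c-> q16
  q12 = (0 + 0) | 0 | (a.0 | (0 | 0)) has moves -a-> q17
  q13 = 0 | 0 | (a.0 | (0 | 0)) has moves -a-> q18
  q14 = (c.(0 | 0) + (0 + 0) | c.0) | (0 | (0 | 0)) has moves -c-> q17, -c-> q18
  q15 = (0 + 0) | 0 | (0 | b.(0 | 0)) has moves -b-> q17
  q16 = 0 | 0 | (0 | b.(0 | 0)) has moves -b-> q18
  q17 = (0 + 0) | 0 | (0 | (0 | 0)) has moves (no moves)
  q18 = 0 | 0 | (0 | (0 | 0)) has moves (no moves)
Partition-refinement fixed point:
  B0 = {p0}
  B1 = {p1, q1}
  B2 = {p5, p6, q6, q7}
  B3 = {p11, p12, q12, q13}
  B4 = {p16, p17, q17, q18, q2}
  B5 = {p7, q8}
  B6 = {p13, q14}
  B7 = {p2, p3, q3, q4}
  B8 = {p8, p9, q10, q9}
  B9 = {p14, p15, q15, q16}
  B10 = {p4, q5}
  B11 = {p10, q11}
  B12 = {q0}
p0 ∈ B0, q0 ∈ B12 → different blocks

P ≁ Q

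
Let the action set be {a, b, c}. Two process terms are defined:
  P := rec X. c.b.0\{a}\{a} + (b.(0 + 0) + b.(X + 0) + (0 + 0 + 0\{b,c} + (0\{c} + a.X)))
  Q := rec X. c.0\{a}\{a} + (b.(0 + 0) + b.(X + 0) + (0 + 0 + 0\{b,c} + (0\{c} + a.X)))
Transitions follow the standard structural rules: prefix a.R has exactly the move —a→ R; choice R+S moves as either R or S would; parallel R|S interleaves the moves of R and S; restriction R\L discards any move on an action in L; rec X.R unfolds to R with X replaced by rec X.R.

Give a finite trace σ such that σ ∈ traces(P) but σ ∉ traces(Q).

LTS(P): 5 reachable states
  m0 = rec X. c.b.0\{a}\{a} + (b.(0 + 0) + b.(X + 0) + (0 + 0 + 0\{b,c} + (0\{c} + a.X))) :: —a→ m0, —b→ m1, —b→ m2, —c→ m3
  m1 = (rec X. c.b.0\{a}\{a} + (b.(0 + 0) + b.(X + 0) + (0 + 0 + 0\{b,c} + (0\{c} + a.X)))) + 0 :: —a→ m0, —b→ m1, —b→ m2, —c→ m3
  m2 = 0 + 0 :: stopped
  m3 = b.0\{a}\{a} :: —b→ m4
  m4 = 0\{a}\{a} :: stopped
LTS(Q): 4 reachable states
  n0 = rec X. c.0\{a}\{a} + (b.(0 + 0) + b.(X + 0) + (0 + 0 + 0\{b,c} + (0\{c} + a.X))) :: —a→ n0, —b→ n1, —b→ n2, —c→ n3
  n1 = (rec X. c.0\{a}\{a} + (b.(0 + 0) + b.(X + 0) + (0 + 0 + 0\{b,c} + (0\{c} + a.X)))) + 0 :: —a→ n0, —b→ n1, —b→ n2, —c→ n3
  n2 = 0 + 0 :: stopped
  n3 = 0\{a}\{a} :: stopped
Executing cb from P (initial set {m0}):
  [1] c ⇒ {m3}
  [2] b ⇒ {m4}
  ✓ P
Executing cb from Q (initial set {n0}):
  [1] c ⇒ {n3}
  [2] b ⇒ no successor for Q

cb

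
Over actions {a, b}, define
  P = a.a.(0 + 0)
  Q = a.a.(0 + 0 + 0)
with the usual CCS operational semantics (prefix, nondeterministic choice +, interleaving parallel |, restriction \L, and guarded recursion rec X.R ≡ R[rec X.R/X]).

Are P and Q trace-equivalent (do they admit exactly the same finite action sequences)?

trace-equivalent

Reachable graph of P (3 states):
  m0 = a.a.(0 + 0) :: --a--▸ m1
  m1 = a.(0 + 0) :: --a--▸ m2
  m2 = 0 + 0 :: ·
Reachable graph of Q (3 states):
  n0 = a.a.(0 + 0 + 0) :: --a--▸ n1
  n1 = a.(0 + 0 + 0) :: --a--▸ n2
  n2 = 0 + 0 + 0 :: ·
Coarsest stable partition (strong bisimilarity classes):
  B0 = {m0, n0}
  B1 = {m1, n1}
  B2 = {m2, n2}
m0 ∈ B0, n0 ∈ B0 → same block
Bisimilar ⇒ trace-equivalent.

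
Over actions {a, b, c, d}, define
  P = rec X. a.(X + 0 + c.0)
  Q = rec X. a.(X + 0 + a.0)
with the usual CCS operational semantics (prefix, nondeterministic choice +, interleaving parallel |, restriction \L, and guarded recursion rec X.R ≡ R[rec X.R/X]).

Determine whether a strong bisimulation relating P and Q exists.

Reachable graph of P (3 states):
  s0 = rec X. a.(X + 0 + c.0) → —a→ s1
  s1 = (rec X. a.(X + 0 + c.0)) + 0 + c.0 → —a→ s1, —c→ s2
  s2 = 0 → ∅
Reachable graph of Q (3 states):
  t0 = rec X. a.(X + 0 + a.0) → —a→ t1
  t1 = (rec X. a.(X + 0 + a.0)) + 0 + a.0 → —a→ t1, —a→ t2
  t2 = 0 → ∅
Bisimilarity quotient blocks:
  B0 = {s0}
  B1 = {s1}
  B2 = {s2, t2}
  B3 = {t0}
  B4 = {t1}
s0 ∈ B0, t0 ∈ B3 → different blocks

P ≁ Q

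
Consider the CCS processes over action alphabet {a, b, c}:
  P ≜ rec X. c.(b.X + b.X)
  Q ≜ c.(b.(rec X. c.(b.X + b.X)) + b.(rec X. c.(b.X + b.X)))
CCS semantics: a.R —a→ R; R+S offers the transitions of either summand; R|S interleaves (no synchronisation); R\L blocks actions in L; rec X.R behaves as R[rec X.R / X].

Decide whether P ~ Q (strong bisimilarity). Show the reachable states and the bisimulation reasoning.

P's transition system — 2 states:
  s0 = rec X. c.(b.X + b.X) | --c--▸ s1
  s1 = b.(rec X. c.(b.X + b.X)) + b.(rec X. c.(b.X + b.X)) | --b--▸ s0
Q's transition system — 3 states:
  t0 = c.(b.(rec X. c.(b.X + b.X)) + b.(rec X. c.(b.X + b.X))) | --c--▸ t1
  t1 = b.(rec X. c.(b.X + b.X)) + b.(rec X. c.(b.X + b.X)) | --b--▸ t2
  t2 = rec X. c.(b.X + b.X) | --c--▸ t1
Coarsest stable partition (strong bisimilarity classes):
  B0 = {s0, t0, t2}
  B1 = {s1, t1}
s0 ∈ B0, t0 ∈ B0 → same block

bisimilar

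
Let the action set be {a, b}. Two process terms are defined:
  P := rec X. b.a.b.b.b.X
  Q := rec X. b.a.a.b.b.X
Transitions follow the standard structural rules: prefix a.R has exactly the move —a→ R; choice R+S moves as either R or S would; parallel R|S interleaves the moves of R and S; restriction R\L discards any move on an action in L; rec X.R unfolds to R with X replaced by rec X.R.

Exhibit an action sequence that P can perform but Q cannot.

bab

Reachable graph of P (5 states):
  u0 = rec X. b.a.b.b.b.X :: --b--▸ u1
  u1 = a.b.b.b.(rec X. b.a.b.b.b.X) :: --a--▸ u2
  u2 = b.b.b.(rec X. b.a.b.b.b.X) :: --b--▸ u3
  u3 = b.b.(rec X. b.a.b.b.b.X) :: --b--▸ u4
  u4 = b.(rec X. b.a.b.b.b.X) :: --b--▸ u0
Reachable graph of Q (5 states):
  v0 = rec X. b.a.a.b.b.X :: --b--▸ v1
  v1 = a.a.b.b.(rec X. b.a.a.b.b.X) :: --a--▸ v2
  v2 = a.b.b.(rec X. b.a.a.b.b.X) :: --a--▸ v3
  v3 = b.b.(rec X. b.a.a.b.b.X) :: --b--▸ v4
  v4 = b.(rec X. b.a.a.b.b.X) :: --b--▸ v0
Executing bab from P (initial set {u0}):
  after b @ step 1: {u1}
  after a @ step 2: {u2}
  after b @ step 3: {u3}
  ✓ P
Executing bab from Q (initial set {v0}):
  after b @ step 1: {v1}
  after a @ step 2: {v2}
  after b @ step 3: no successor for Q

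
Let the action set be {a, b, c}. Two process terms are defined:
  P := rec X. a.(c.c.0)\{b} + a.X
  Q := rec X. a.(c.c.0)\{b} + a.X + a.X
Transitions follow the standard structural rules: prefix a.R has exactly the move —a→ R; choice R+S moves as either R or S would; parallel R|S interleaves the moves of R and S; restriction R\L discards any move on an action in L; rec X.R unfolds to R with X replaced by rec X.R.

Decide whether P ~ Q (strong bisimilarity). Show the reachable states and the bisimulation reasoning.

Reachable graph of P (4 states):
  u0 = rec X. a.(c.c.0)\{b} + a.X :: =a=> u0, =a=> u1
  u1 = (c.c.0)\{b} :: =c=> u2
  u2 = (c.0)\{b} :: =c=> u3
  u3 = 0\{b} :: ∅
Reachable graph of Q (4 states):
  v0 = rec X. a.(c.c.0)\{b} + a.X + a.X :: =a=> v0, =a=> v1
  v1 = (c.c.0)\{b} :: =c=> v2
  v2 = (c.0)\{b} :: =c=> v3
  v3 = 0\{b} :: ∅
Partition-refinement fixed point:
  B0 = {u0, v0}
  B1 = {u1, v1}
  B2 = {u2, v2}
  B3 = {u3, v3}
u0 ∈ B0, v0 ∈ B0 → same block

P ~ Q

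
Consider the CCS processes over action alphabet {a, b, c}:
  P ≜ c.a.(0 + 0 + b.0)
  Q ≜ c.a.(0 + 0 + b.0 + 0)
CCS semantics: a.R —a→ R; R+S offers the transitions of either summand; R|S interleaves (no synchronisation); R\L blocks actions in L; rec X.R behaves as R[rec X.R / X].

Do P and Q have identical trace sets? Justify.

LTS(P): 4 reachable states
  m0 = c.a.(0 + 0 + b.0) has moves ··c··> m1
  m1 = a.(0 + 0 + b.0) has moves ··a··> m2
  m2 = 0 + 0 + b.0 has moves ··b··> m3
  m3 = 0 has moves ∅
LTS(Q): 4 reachable states
  n0 = c.a.(0 + 0 + b.0 + 0) has moves ··c··> n1
  n1 = a.(0 + 0 + b.0 + 0) has moves ··a··> n2
  n2 = 0 + 0 + b.0 + 0 has moves ··b··> n3
  n3 = 0 has moves ∅
Bisimilarity quotient blocks:
  B0 = {m0, n0}
  B1 = {m1, n1}
  B2 = {m2, n2}
  B3 = {m3, n3}
m0 ∈ B0, n0 ∈ B0 → same block
Bisimilar ⇒ trace-equivalent.

YES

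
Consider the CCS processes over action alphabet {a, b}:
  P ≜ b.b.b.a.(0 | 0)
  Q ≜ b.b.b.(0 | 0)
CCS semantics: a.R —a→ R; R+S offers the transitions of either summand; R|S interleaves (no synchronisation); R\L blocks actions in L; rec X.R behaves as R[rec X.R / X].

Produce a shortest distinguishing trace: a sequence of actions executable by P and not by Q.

Reachable graph of P (5 states):
  p0 = b.b.b.a.(0 | 0) :: —b→ p1
  p1 = b.b.a.(0 | 0) :: —b→ p2
  p2 = b.a.(0 | 0) :: —b→ p3
  p3 = a.(0 | 0) :: —a→ p4
  p4 = 0 | 0 :: ·
Reachable graph of Q (4 states):
  q0 = b.b.b.(0 | 0) :: —b→ q1
  q1 = b.b.(0 | 0) :: —b→ q2
  q2 = b.(0 | 0) :: —b→ q3
  q3 = 0 | 0 :: ·
Trace ⟨bbba⟩ through P, begin at {p0}:
  step 1 (b): {p1}
  step 2 (b): {p2}
  step 3 (b): {p3}
  step 4 (a): {p4}
  P completes σ.
Trace ⟨bbba⟩ through Q, begin at {q0}:
  step 1 (b): {q1}
  step 2 (b): {q2}
  step 3 (b): {q3}
  step 4 (a): ∅ (Q stuck)

bbba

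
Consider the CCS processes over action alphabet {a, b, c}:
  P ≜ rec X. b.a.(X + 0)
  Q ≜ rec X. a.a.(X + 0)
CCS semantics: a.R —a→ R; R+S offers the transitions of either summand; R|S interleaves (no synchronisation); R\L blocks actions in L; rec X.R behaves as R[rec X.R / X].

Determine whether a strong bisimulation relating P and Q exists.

not bisimilar

LTS(P): 3 reachable states
  u0 = rec X. b.a.(X + 0) :: ··b··> u1
  u1 = a.((rec X. b.a.(X + 0)) + 0) :: ··a··> u2
  u2 = (rec X. b.a.(X + 0)) + 0 :: ··b··> u1
LTS(Q): 3 reachable states
  v0 = rec X. a.a.(X + 0) :: ··a··> v1
  v1 = a.((rec X. a.a.(X + 0)) + 0) :: ··a··> v2
  v2 = (rec X. a.a.(X + 0)) + 0 :: ··a··> v1
Bisimilarity quotient blocks:
  B0 = {u0, u2}
  B1 = {u1}
  B2 = {v0, v1, v2}
u0 ∈ B0, v0 ∈ B2 → different blocks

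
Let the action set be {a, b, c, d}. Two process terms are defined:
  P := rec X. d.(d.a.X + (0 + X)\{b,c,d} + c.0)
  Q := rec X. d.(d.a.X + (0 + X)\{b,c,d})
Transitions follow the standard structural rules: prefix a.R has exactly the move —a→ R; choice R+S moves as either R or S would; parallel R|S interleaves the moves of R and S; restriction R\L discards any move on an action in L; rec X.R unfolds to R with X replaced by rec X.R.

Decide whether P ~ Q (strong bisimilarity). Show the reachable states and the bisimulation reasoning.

Reachable graph of P (4 states):
  p0 = rec X. d.(d.a.X + (0 + X)\{b,c,d} + c.0) | --d--▸ p1
  p1 = d.a.(rec X. d.(d.a.X + (0 + X)\{b,c,d} + c.0)) + (0 + (rec X. d.(d.a.X + (0 + X)\{b,c,d} + c.0)))\{b,c,d} + c.0 | --c--▸ p2, --d--▸ p3
  p2 = 0 | deadlocked
  p3 = a.(rec X. d.(d.a.X + (0 + X)\{b,c,d} + c.0)) | --a--▸ p0
Reachable graph of Q (3 states):
  q0 = rec X. d.(d.a.X + (0 + X)\{b,c,d}) | --d--▸ q1
  q1 = d.a.(rec X. d.(d.a.X + (0 + X)\{b,c,d})) + (0 + (rec X. d.(d.a.X + (0 + X)\{b,c,d})))\{b,c,d} | --d--▸ q2
  q2 = a.(rec X. d.(d.a.X + (0 + X)\{b,c,d})) | --a--▸ q0
Partition-refinement fixed point:
  B0 = {p0}
  B1 = {p1}
  B2 = {p3}
  B3 = {p2}
  B4 = {q0}
  B5 = {q1}
  B6 = {q2}
p0 ∈ B0, q0 ∈ B4 → different blocks

P ≁ Q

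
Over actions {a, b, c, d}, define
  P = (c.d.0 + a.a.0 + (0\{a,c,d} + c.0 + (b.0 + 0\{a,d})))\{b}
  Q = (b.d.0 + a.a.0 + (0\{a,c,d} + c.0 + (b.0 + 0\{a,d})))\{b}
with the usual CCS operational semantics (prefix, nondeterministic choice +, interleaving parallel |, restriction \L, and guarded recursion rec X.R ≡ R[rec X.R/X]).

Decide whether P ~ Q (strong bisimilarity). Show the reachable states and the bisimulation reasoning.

not bisimilar

LTS(P): 4 reachable states
  p0 = (c.d.0 + a.a.0 + (0\{a,c,d} + c.0 + (b.0 + 0\{a,d})))\{b} has moves —a→ p1, —c→ p2, —c→ p3
  p1 = (a.0)\{b} has moves —a→ p3
  p2 = (d.0)\{b} has moves —d→ p3
  p3 = 0\{b} has moves stopped
LTS(Q): 3 reachable states
  q0 = (b.d.0 + a.a.0 + (0\{a,c,d} + c.0 + (b.0 + 0\{a,d})))\{b} has moves —a→ q1, —c→ q2
  q1 = (a.0)\{b} has moves —a→ q2
  q2 = 0\{b} has moves stopped
Partition-refinement fixed point:
  B0 = {p0}
  B1 = {p1, q1}
  B2 = {p3, q2}
  B3 = {p2}
  B4 = {q0}
p0 ∈ B0, q0 ∈ B4 → different blocks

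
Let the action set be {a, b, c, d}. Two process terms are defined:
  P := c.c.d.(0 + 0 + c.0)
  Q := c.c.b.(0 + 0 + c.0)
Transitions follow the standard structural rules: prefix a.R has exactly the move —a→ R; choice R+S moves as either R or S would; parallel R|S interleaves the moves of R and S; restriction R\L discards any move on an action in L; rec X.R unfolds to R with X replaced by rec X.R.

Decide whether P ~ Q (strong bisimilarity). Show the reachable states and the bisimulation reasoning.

P ≁ Q

P's transition system — 5 states:
  p0 = c.c.d.(0 + 0 + c.0) ⊢ ··c··> p1
  p1 = c.d.(0 + 0 + c.0) ⊢ ··c··> p2
  p2 = d.(0 + 0 + c.0) ⊢ ··d··> p3
  p3 = 0 + 0 + c.0 ⊢ ··c··> p4
  p4 = 0 ⊢ deadlocked
Q's transition system — 5 states:
  q0 = c.c.b.(0 + 0 + c.0) ⊢ ··c··> q1
  q1 = c.b.(0 + 0 + c.0) ⊢ ··c··> q2
  q2 = b.(0 + 0 + c.0) ⊢ ··b··> q3
  q3 = 0 + 0 + c.0 ⊢ ··c··> q4
  q4 = 0 ⊢ deadlocked
Coarsest stable partition (strong bisimilarity classes):
  B0 = {p0}
  B1 = {p1}
  B2 = {p2}
  B3 = {p3, q3}
  B4 = {p4, q4}
  B5 = {q0}
  B6 = {q1}
  B7 = {q2}
p0 ∈ B0, q0 ∈ B5 → different blocks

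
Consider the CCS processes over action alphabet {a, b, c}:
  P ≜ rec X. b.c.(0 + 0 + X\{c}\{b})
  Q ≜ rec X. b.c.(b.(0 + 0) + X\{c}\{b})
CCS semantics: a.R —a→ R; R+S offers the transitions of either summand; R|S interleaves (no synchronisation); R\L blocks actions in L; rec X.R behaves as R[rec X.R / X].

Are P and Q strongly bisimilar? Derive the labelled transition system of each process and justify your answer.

P's transition system — 3 states:
  u0 = rec X. b.c.(0 + 0 + X\{c}\{b}) :: -b-> u1
  u1 = c.(0 + 0 + (rec X. b.c.(0 + 0 + X\{c}\{b}))\{c}\{b}) :: -c-> u2
  u2 = 0 + 0 + (rec X. b.c.(0 + 0 + X\{c}\{b}))\{c}\{b} :: ∅
Q's transition system — 4 states:
  v0 = rec X. b.c.(b.(0 + 0) + X\{c}\{b}) :: -b-> v1
  v1 = c.(b.(0 + 0) + (rec X. b.c.(b.(0 + 0) + X\{c}\{b}))\{c}\{b}) :: -c-> v2
  v2 = b.(0 + 0) + (rec X. b.c.(b.(0 + 0) + X\{c}\{b}))\{c}\{b} :: -b-> v3
  v3 = 0 + 0 :: ∅
Coarsest stable partition (strong bisimilarity classes):
  B0 = {u0}
  B1 = {u1}
  B2 = {u2, v3}
  B3 = {v0}
  B4 = {v1}
  B5 = {v2}
u0 ∈ B0, v0 ∈ B3 → different blocks

not bisimilar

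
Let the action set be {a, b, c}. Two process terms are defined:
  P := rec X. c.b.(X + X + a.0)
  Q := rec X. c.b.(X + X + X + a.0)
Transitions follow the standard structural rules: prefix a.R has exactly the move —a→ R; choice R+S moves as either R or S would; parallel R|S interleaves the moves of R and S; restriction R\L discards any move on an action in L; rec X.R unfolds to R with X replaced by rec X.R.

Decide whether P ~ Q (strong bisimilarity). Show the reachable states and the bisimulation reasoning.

bisimilar

P's transition system — 4 states:
  m0 = rec X. c.b.(X + X + a.0) ⊢ -c-> m1
  m1 = b.((rec X. c.b.(X + X + a.0)) + (rec X. c.b.(X + X + a.0)) + a.0) ⊢ -b-> m2
  m2 = (rec X. c.b.(X + X + a.0)) + (rec X. c.b.(X + X + a.0)) + a.0 ⊢ -a-> m3, -c-> m1
  m3 = 0 ⊢ deadlocked
Q's transition system — 4 states:
  n0 = rec X. c.b.(X + X + X + a.0) ⊢ -c-> n1
  n1 = b.((rec X. c.b.(X + X + X + a.0)) + (rec X. c.b.(X + X + X + a.0)) + (rec X. c.b.(X + X + X + a.0)) + a.0) ⊢ -b-> n2
  n2 = (rec X. c.b.(X + X + X + a.0)) + (rec X. c.b.(X + X + X + a.0)) + (rec X. c.b.(X + X + X + a.0)) + a.0 ⊢ -a-> n3, -c-> n1
  n3 = 0 ⊢ deadlocked
Partition-refinement fixed point:
  B0 = {m0, n0}
  B1 = {m1, n1}
  B2 = {m2, n2}
  B3 = {m3, n3}
m0 ∈ B0, n0 ∈ B0 → same block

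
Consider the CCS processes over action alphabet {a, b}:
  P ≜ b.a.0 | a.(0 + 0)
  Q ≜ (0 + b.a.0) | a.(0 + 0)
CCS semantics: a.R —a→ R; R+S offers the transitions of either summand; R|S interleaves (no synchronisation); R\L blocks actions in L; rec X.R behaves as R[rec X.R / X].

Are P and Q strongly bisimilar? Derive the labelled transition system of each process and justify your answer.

bisimilar

P's transition system — 6 states:
  u0 = b.a.0 | a.(0 + 0) has moves --a--▸ u1, --b--▸ u2
  u1 = b.a.0 | (0 + 0) has moves --b--▸ u3
  u2 = a.0 | a.(0 + 0) has moves --a--▸ u3, --a--▸ u4
  u3 = a.0 | (0 + 0) has moves --a--▸ u5
  u4 = 0 | a.(0 + 0) has moves --a--▸ u5
  u5 = 0 | (0 + 0) has moves stopped
Q's transition system — 6 states:
  v0 = (0 + b.a.0) | a.(0 + 0) has moves --a--▸ v1, --b--▸ v2
  v1 = (0 + b.a.0) | (0 + 0) has moves --b--▸ v3
  v2 = a.0 | a.(0 + 0) has moves --a--▸ v3, --a--▸ v4
  v3 = a.0 | (0 + 0) has moves --a--▸ v5
  v4 = 0 | a.(0 + 0) has moves --a--▸ v5
  v5 = 0 | (0 + 0) has moves stopped
Bisimilarity quotient blocks:
  B0 = {u0, v0}
  B1 = {u2, v2}
  B2 = {u3, u4, v3, v4}
  B3 = {u5, v5}
  B4 = {u1, v1}
u0 ∈ B0, v0 ∈ B0 → same block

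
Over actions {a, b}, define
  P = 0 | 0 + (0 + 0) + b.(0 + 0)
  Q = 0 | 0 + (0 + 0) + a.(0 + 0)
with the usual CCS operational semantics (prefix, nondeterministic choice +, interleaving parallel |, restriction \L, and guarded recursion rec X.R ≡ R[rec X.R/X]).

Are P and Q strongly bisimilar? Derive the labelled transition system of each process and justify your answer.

LTS(P): 2 reachable states
  p0 = 0 | 0 + (0 + 0) + b.(0 + 0) | —b→ p1
  p1 = 0 + 0 | deadlocked
LTS(Q): 2 reachable states
  q0 = 0 | 0 + (0 + 0) + a.(0 + 0) | —a→ q1
  q1 = 0 + 0 | deadlocked
Coarsest stable partition (strong bisimilarity classes):
  B0 = {p0}
  B1 = {p1, q1}
  B2 = {q0}
p0 ∈ B0, q0 ∈ B2 → different blocks

not bisimilar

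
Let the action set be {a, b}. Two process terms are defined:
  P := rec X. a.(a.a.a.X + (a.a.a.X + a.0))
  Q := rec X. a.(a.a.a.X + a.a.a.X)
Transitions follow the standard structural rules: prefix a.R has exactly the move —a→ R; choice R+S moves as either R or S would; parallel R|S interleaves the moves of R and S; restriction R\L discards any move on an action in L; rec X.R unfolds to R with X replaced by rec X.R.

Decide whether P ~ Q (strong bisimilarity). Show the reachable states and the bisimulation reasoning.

P's transition system — 5 states:
  m0 = rec X. a.(a.a.a.X + (a.a.a.X + a.0)) ⊢ ··a··> m1
  m1 = a.a.a.(rec X. a.(a.a.a.X + (a.a.a.X + a.0))) + (a.a.a.(rec X. a.(a.a.a.X + (a.a.a.X + a.0))) + a.0) ⊢ ··a··> m2, ··a··> m3
  m2 = 0 ⊢ stopped
  m3 = a.a.(rec X. a.(a.a.a.X + (a.a.a.X + a.0))) ⊢ ··a··> m4
  m4 = a.(rec X. a.(a.a.a.X + (a.a.a.X + a.0))) ⊢ ··a··> m0
Q's transition system — 4 states:
  n0 = rec X. a.(a.a.a.X + a.a.a.X) ⊢ ··a··> n1
  n1 = a.a.a.(rec X. a.(a.a.a.X + a.a.a.X)) + a.a.a.(rec X. a.(a.a.a.X + a.a.a.X)) ⊢ ··a··> n2
  n2 = a.a.(rec X. a.(a.a.a.X + a.a.a.X)) ⊢ ··a··> n3
  n3 = a.(rec X. a.(a.a.a.X + a.a.a.X)) ⊢ ··a··> n0
Coarsest stable partition (strong bisimilarity classes):
  B0 = {m0}
  B1 = {m1}
  B2 = {m2}
  B3 = {m3}
  B4 = {m4}
  B5 = {n0, n1, n2, n3}
m0 ∈ B0, n0 ∈ B5 → different blocks

not bisimilar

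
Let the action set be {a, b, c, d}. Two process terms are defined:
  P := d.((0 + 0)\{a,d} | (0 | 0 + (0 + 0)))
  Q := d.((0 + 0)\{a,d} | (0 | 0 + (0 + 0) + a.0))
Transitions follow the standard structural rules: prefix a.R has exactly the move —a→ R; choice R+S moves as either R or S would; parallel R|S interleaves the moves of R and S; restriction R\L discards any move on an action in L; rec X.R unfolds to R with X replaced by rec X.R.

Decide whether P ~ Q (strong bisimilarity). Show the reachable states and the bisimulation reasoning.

Reachable graph of P (2 states):
  m0 = d.((0 + 0)\{a,d} | (0 | 0 + (0 + 0))) | -d-> m1
  m1 = (0 + 0)\{a,d} | (0 | 0 + (0 + 0)) | deadlocked
Reachable graph of Q (3 states):
  n0 = d.((0 + 0)\{a,d} | (0 | 0 + (0 + 0) + a.0)) | -d-> n1
  n1 = (0 + 0)\{a,d} | (0 | 0 + (0 + 0) + a.0) | -a-> n2
  n2 = (0 + 0)\{a,d} | 0 | deadlocked
Coarsest stable partition (strong bisimilarity classes):
  B0 = {m0}
  B1 = {m1, n2}
  B2 = {n0}
  B3 = {n1}
m0 ∈ B0, n0 ∈ B2 → different blocks

NO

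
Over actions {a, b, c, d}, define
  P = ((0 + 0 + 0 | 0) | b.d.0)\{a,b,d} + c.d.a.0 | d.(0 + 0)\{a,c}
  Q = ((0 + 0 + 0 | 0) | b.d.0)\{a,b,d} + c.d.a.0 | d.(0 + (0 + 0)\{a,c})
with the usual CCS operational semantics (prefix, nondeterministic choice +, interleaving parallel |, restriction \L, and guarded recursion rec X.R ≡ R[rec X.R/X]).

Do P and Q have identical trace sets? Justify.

P's transition system — 8 states:
  s0 = ((0 + 0 + 0 | 0) | b.d.0)\{a,b,d} + c.d.a.0 | d.(0 + 0)\{a,c} → —c→ s1, —d→ s2
  s1 = d.a.0 | d.(0 + 0)\{a,c} → —d→ s3, —d→ s4
  s2 = c.d.a.0 | (0 + 0)\{a,c} → —c→ s4
  s3 = a.0 | d.(0 + 0)\{a,c} → —a→ s5, —d→ s6
  s4 = d.a.0 | (0 + 0)\{a,c} → —d→ s6
  s5 = 0 | d.(0 + 0)\{a,c} → —d→ s7
  s6 = a.0 | (0 + 0)\{a,c} → —a→ s7
  s7 = 0 | (0 + 0)\{a,c} → stopped
Q's transition system — 8 states:
  t0 = ((0 + 0 + 0 | 0) | b.d.0)\{a,b,d} + c.d.a.0 | d.(0 + (0 + 0)\{a,c}) → —c→ t1, —d→ t2
  t1 = d.a.0 | d.(0 + (0 + 0)\{a,c}) → —d→ t3, —d→ t4
  t2 = c.d.a.0 | (0 + (0 + 0)\{a,c}) → —c→ t4
  t3 = a.0 | d.(0 + (0 + 0)\{a,c}) → —a→ t5, —d→ t6
  t4 = d.a.0 | (0 + (0 + 0)\{a,c}) → —d→ t6
  t5 = 0 | d.(0 + (0 + 0)\{a,c}) → —d→ t7
  t6 = a.0 | (0 + (0 + 0)\{a,c}) → —a→ t7
  t7 = 0 | (0 + (0 + 0)\{a,c}) → stopped
Coarsest stable partition (strong bisimilarity classes):
  B0 = {s0, t0}
  B1 = {s1, t1}
  B2 = {s3, t3}
  B3 = {s6, t6}
  B4 = {s7, t7}
  B5 = {s5, t5}
  B6 = {s4, t4}
  B7 = {s2, t2}
s0 ∈ B0, t0 ∈ B0 → same block
Bisimilar ⇒ trace-equivalent.

traces(P) = traces(Q)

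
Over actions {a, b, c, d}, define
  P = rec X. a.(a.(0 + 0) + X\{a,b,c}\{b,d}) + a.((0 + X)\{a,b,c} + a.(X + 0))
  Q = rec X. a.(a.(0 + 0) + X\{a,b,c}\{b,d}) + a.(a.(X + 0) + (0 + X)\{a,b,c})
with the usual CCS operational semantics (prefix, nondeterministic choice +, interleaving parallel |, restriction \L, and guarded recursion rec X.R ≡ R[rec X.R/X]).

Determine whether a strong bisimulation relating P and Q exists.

YES

P's transition system — 5 states:
  m0 = rec X. a.(a.(0 + 0) + X\{a,b,c}\{b,d}) + a.((0 + X)\{a,b,c} + a.(X + 0)) | =a=> m1, =a=> m2
  m1 = (0 + (rec X. a.(a.(0 + 0) + X\{a,b,c}\{b,d}) + a.((0 + X)\{a,b,c} + a.(X + 0))))\{a,b,c} + a.((rec X. a.(a.(0 + 0) + X\{a,b,c}\{b,d}) + a.((0 + X)\{a,b,c} + a.(X + 0))) + 0) | =a=> m3
  m2 = a.(0 + 0) + (rec X. a.(a.(0 + 0) + X\{a,b,c}\{b,d}) + a.((0 + X)\{a,b,c} + a.(X + 0)))\{a,b,c}\{b,d} | =a=> m4
  m3 = (rec X. a.(a.(0 + 0) + X\{a,b,c}\{b,d}) + a.((0 + X)\{a,b,c} + a.(X + 0))) + 0 | =a=> m1, =a=> m2
  m4 = 0 + 0 | stopped
Q's transition system — 5 states:
  n0 = rec X. a.(a.(0 + 0) + X\{a,b,c}\{b,d}) + a.(a.(X + 0) + (0 + X)\{a,b,c}) | =a=> n1, =a=> n2
  n1 = a.((rec X. a.(a.(0 + 0) + X\{a,b,c}\{b,d}) + a.(a.(X + 0) + (0 + X)\{a,b,c})) + 0) + (0 + (rec X. a.(a.(0 + 0) + X\{a,b,c}\{b,d}) + a.(a.(X + 0) + (0 + X)\{a,b,c})))\{a,b,c} | =a=> n3
  n2 = a.(0 + 0) + (rec X. a.(a.(0 + 0) + X\{a,b,c}\{b,d}) + a.(a.(X + 0) + (0 + X)\{a,b,c}))\{a,b,c}\{b,d} | =a=> n4
  n3 = (rec X. a.(a.(0 + 0) + X\{a,b,c}\{b,d}) + a.(a.(X + 0) + (0 + X)\{a,b,c})) + 0 | =a=> n1, =a=> n2
  n4 = 0 + 0 | stopped
Bisimilarity quotient blocks:
  B0 = {m0, m3, n0, n3}
  B1 = {m2, n2}
  B2 = {m4, n4}
  B3 = {m1, n1}
m0 ∈ B0, n0 ∈ B0 → same block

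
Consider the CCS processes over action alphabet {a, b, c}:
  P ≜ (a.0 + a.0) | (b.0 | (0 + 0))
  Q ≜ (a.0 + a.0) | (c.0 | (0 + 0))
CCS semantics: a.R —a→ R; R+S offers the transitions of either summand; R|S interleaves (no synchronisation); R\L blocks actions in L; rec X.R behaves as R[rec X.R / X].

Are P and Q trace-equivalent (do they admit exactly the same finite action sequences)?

trace-distinct — witness ⟨b⟩

LTS(P): 4 reachable states
  u0 = (a.0 + a.0) | (b.0 | (0 + 0)) ⊢ --a--▸ u1, --b--▸ u2
  u1 = 0 | (b.0 | (0 + 0)) ⊢ --b--▸ u3
  u2 = (a.0 + a.0) | (0 | (0 + 0)) ⊢ --a--▸ u3
  u3 = 0 | (0 | (0 + 0)) ⊢ ∅
LTS(Q): 4 reachable states
  v0 = (a.0 + a.0) | (c.0 | (0 + 0)) ⊢ --a--▸ v1, --c--▸ v2
  v1 = 0 | (c.0 | (0 + 0)) ⊢ --c--▸ v3
  v2 = (a.0 + a.0) | (0 | (0 + 0)) ⊢ --a--▸ v3
  v3 = 0 | (0 | (0 + 0)) ⊢ ∅
Trace ⟨b⟩ through P, begin at {u0}:
  after b @ step 1: {u2}
  ✓ P
Trace ⟨b⟩ through Q, begin at {v0}:
  after b @ step 1: no successor for Q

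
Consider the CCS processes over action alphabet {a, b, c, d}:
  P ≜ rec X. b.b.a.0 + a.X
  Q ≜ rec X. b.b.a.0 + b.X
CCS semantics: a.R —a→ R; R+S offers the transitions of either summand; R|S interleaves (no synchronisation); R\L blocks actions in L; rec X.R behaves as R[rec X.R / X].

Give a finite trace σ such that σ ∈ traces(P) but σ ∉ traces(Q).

Reachable graph of P (4 states):
  p0 = rec X. b.b.a.0 + a.X → --a--▸ p0, --b--▸ p1
  p1 = b.a.0 → --b--▸ p2
  p2 = a.0 → --a--▸ p3
  p3 = 0 → (no moves)
Reachable graph of Q (4 states):
  q0 = rec X. b.b.a.0 + b.X → --b--▸ q0, --b--▸ q1
  q1 = b.a.0 → --b--▸ q2
  q2 = a.0 → --a--▸ q3
  q3 = 0 → (no moves)
Trace ⟨a⟩ through P, begin at {p0}:
  [1] a ⇒ {p0}
  — P admits the full trace.
Trace ⟨a⟩ through Q, begin at {q0}:
  [1] a ⇒ ∅  — Q cannot continue

a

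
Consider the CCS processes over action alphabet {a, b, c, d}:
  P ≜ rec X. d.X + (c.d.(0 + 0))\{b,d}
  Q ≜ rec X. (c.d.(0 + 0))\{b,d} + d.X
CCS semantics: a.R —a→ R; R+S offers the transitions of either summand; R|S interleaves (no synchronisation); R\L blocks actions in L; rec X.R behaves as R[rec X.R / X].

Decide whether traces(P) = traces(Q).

LTS(P): 2 reachable states
  m0 = rec X. d.X + (c.d.(0 + 0))\{b,d} ⊢ =c=> m1, =d=> m0
  m1 = (d.(0 + 0))\{b,d} ⊢ ∅
LTS(Q): 2 reachable states
  n0 = rec X. (c.d.(0 + 0))\{b,d} + d.X ⊢ =c=> n1, =d=> n0
  n1 = (d.(0 + 0))\{b,d} ⊢ ∅
Coarsest stable partition (strong bisimilarity classes):
  B0 = {m0, n0}
  B1 = {m1, n1}
m0 ∈ B0, n0 ∈ B0 → same block
Bisimilar ⇒ trace-equivalent.

YES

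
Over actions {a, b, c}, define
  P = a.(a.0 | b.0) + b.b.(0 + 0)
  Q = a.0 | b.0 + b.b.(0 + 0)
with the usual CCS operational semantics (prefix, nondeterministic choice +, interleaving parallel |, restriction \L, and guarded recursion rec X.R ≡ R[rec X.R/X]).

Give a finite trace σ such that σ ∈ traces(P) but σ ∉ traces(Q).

aa

LTS(P): 7 reachable states
  s0 = a.(a.0 | b.0) + b.b.(0 + 0) has moves -a-> s1, -b-> s2
  s1 = a.0 | b.0 has moves -a-> s3, -b-> s4
  s2 = b.(0 + 0) has moves -b-> s5
  s3 = 0 | b.0 has moves -b-> s6
  s4 = a.0 | 0 has moves -a-> s6
  s5 = 0 + 0 has moves deadlocked
  s6 = 0 | 0 has moves deadlocked
LTS(Q): 6 reachable states
  t0 = a.0 | b.0 + b.b.(0 + 0) has moves -a-> t1, -b-> t2, -b-> t3
  t1 = 0 | b.0 has moves -b-> t4
  t2 = a.0 | 0 has moves -a-> t4
  t3 = b.(0 + 0) has moves -b-> t5
  t4 = 0 | 0 has moves deadlocked
  t5 = 0 + 0 has moves deadlocked
Run σ = ⟨aa⟩ on P: start {s0}
  [1] a ⇒ {s1}
  [2] a ⇒ {s3}
  P completes σ.
Run σ = ⟨aa⟩ on Q: start {t0}
  [1] a ⇒ {t1}
  [2] a ⇒ ∅ (Q stuck)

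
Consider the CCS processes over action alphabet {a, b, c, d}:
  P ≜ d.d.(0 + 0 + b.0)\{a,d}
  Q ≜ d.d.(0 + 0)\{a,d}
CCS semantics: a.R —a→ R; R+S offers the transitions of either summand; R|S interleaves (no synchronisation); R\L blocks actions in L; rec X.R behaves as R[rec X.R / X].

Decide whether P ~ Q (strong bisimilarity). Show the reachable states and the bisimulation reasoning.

P ≁ Q

Reachable graph of P (4 states):
  m0 = d.d.(0 + 0 + b.0)\{a,d} → =d=> m1
  m1 = d.(0 + 0 + b.0)\{a,d} → =d=> m2
  m2 = (0 + 0 + b.0)\{a,d} → =b=> m3
  m3 = 0\{a,d} → ∅
Reachable graph of Q (3 states):
  n0 = d.d.(0 + 0)\{a,d} → =d=> n1
  n1 = d.(0 + 0)\{a,d} → =d=> n2
  n2 = (0 + 0)\{a,d} → ∅
Partition-refinement fixed point:
  B0 = {m0}
  B1 = {m1}
  B2 = {m2}
  B3 = {m3, n2}
  B4 = {n0}
  B5 = {n1}
m0 ∈ B0, n0 ∈ B4 → different blocks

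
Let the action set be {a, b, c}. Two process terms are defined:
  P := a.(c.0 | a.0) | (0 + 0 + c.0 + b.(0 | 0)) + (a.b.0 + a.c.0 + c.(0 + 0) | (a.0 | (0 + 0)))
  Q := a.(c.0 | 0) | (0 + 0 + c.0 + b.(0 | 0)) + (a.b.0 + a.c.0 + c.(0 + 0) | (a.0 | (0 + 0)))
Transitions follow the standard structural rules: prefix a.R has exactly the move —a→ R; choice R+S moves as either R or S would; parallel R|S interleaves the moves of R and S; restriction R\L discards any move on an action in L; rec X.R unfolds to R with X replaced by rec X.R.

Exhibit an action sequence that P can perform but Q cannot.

aa

Reachable graph of P (21 states):
  p0 = a.(c.0 | a.0) | (0 + 0 + c.0 + b.(0 | 0)) + (a.b.0 + a.c.0 + c.(0 + 0) | (a.0 | (0 + 0))) | ··a··> p1, ··a··> p2, ··a··> p3, ··a··> p4, ··b··> p5, ··c··> p6, ··c··> p7
  p1 = b.0 | ··b··> p8
  p2 = c.(0 + 0) | (0 | (0 + 0)) | ··c··> p9
  p3 = c.0 | ··c··> p8
  p4 = c.0 | a.0 | (0 + 0 + c.0 + b.(0 | 0)) | ··a··> p10, ··b··> p11, ··c··> p12, ··c··> p13
  p5 = a.(c.0 | a.0) | (0 | 0) | ··a··> p11
  p6 = (0 + 0) | (a.0 | (0 + 0)) | ··a··> p9
  p7 = a.(c.0 | a.0) | 0 | ··a··> p13
  p8 = 0 | ·
  p9 = (0 + 0) | (0 | (0 + 0)) | ·
  p10 = c.0 | 0 | (0 + 0 + c.0 + b.(0 | 0)) | ··b··> p14, ··c··> p15, ··c··> p16
  p11 = c.0 | a.0 | (0 | 0) | ··a··> p14, ··c··> p17
  p12 = 0 | a.0 | (0 + 0 + c.0 + b.(0 | 0)) | ··a··> p15, ··b··> p17, ··c··> p18
  p13 = c.0 | a.0 | 0 | ··a··> p16, ··c··> p18
  p14 = c.0 | 0 | (0 | 0) | ··c··> p19
  p15 = 0 | 0 | (0 + 0 + c.0 + b.(0 | 0)) | ··b··> p19, ··c··> p20
  p16 = c.0 | 0 | 0 | ··c··> p20
  p17 = 0 | a.0 | (0 | 0) | ··a··> p19
  p18 = 0 | a.0 | 0 | ··a··> p20
  p19 = 0 | 0 | (0 | 0) | ·
  p20 = 0 | 0 | 0 | ·
Reachable graph of Q (15 states):
  q0 = a.(c.0 | 0) | (0 + 0 + c.0 + b.(0 | 0)) + (a.b.0 + a.c.0 + c.(0 + 0) | (a.0 | (0 + 0))) | ··a··> q1, ··a··> q2, ··a··> q3, ··a··> q4, ··b··> q5, ··c··> q6, ··c··> q7
  q1 = b.0 | ··b··> q8
  q2 = c.(0 + 0) | (0 | (0 + 0)) | ··c··> q9
  q3 = c.0 | ··c··> q8
  q4 = c.0 | 0 | (0 + 0 + c.0 + b.(0 | 0)) | ··b··> q10, ··c··> q11, ··c··> q12
  q5 = a.(c.0 | 0) | (0 | 0) | ··a··> q10
  q6 = (0 + 0) | (a.0 | (0 + 0)) | ··a··> q9
  q7 = a.(c.0 | 0) | 0 | ··a··> q12
  q8 = 0 | ·
  q9 = (0 + 0) | (0 | (0 + 0)) | ·
  q10 = c.0 | 0 | (0 | 0) | ··c··> q13
  q11 = 0 | 0 | (0 + 0 + c.0 + b.(0 | 0)) | ··b··> q13, ··c··> q14
  q12 = c.0 | 0 | 0 | ··c··> q14
  q13 = 0 | 0 | (0 | 0) | ·
  q14 = 0 | 0 | 0 | ·
Run σ = ⟨aa⟩ on P: start {p0}
  after a @ step 1: {p1, p2, p3, p4}
  after a @ step 2: {p10}
  ✓ P
Run σ = ⟨aa⟩ on Q: start {q0}
  after a @ step 1: {q1, q2, q3, q4}
  after a @ step 2: ∅  — Q cannot continue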